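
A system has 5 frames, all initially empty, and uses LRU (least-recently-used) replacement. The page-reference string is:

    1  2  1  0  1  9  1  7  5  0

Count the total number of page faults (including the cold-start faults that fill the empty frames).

1 → miss, frames [1]
2 → miss, frames [1, 2]
1 → hit
0 → miss, frames [2, 1, 0]
1 → hit
9 → miss, frames [2, 0, 1, 9]
1 → hit
7 → miss, frames [2, 0, 9, 1, 7]
5 → miss, evict 2, frames [0, 9, 1, 7, 5]
0 → hit
Page faults: 6.

6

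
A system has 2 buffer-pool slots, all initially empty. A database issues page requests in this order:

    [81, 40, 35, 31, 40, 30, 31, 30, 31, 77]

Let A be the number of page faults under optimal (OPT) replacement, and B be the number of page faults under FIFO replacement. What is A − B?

-2

Under OPT: F F F F . F . . . F → 6 faults.
Under FIFO: F F F F F F F . . F → 8 faults.
A − B = 6 − 8 = -2.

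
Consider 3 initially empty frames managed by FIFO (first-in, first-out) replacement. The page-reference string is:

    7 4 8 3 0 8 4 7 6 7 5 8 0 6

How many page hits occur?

2

7: fault, frames {7}
4: fault, frames {7,4}
8: fault, frames {7,4,8}
3: fault, evict 7, frames {4,8,3}
0: fault, evict 4, frames {8,3,0}
8: hit
4: fault, evict 8, frames {3,0,4}
7: fault, evict 3, frames {0,4,7}
6: fault, evict 0, frames {4,7,6}
7: hit
5: fault, evict 4, frames {7,6,5}
8: fault, evict 7, frames {6,5,8}
0: fault, evict 6, frames {5,8,0}
6: fault, evict 5, frames {8,0,6}
Hits: 2.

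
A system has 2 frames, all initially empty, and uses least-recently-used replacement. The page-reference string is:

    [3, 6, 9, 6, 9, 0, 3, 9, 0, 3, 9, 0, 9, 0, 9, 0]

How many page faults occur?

3 → fault, frames {3}
6 → fault, frames {3,6}
9 → fault, evict 3, frames {6,9}
6 → hit
9 → hit
0 → fault, evict 6, frames {9,0}
3 → fault, evict 9, frames {0,3}
9 → fault, evict 0, frames {3,9}
0 → fault, evict 3, frames {9,0}
3 → fault, evict 9, frames {0,3}
9 → fault, evict 0, frames {3,9}
0 → fault, evict 3, frames {9,0}
9 → hit
0 → hit
9 → hit
0 → hit
Page faults: 10.

10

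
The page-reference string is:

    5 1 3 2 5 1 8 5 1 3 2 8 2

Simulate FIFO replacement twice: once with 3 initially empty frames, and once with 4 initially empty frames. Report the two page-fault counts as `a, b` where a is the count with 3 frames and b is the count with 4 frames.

3 frames: F F F F F F F . . F F . . → 9 faults.
4 frames: F F F F . . F F F F F F . → 10 faults.
10 > 9: adding a frame increased faults — Belady's anomaly.

9, 10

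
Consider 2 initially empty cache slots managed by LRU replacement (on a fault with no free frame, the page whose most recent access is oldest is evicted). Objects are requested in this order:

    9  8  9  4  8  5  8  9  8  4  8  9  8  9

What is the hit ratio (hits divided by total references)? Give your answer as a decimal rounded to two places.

0.43

9 -> miss, frames (9)
8 -> miss, frames (9 8)
9 -> hit
4 -> miss, evict 8, frames (9 4)
8 -> miss, evict 9, frames (4 8)
5 -> miss, evict 4, frames (8 5)
8 -> hit
9 -> miss, evict 5, frames (8 9)
8 -> hit
4 -> miss, evict 9, frames (8 4)
8 -> hit
9 -> miss, evict 4, frames (8 9)
8 -> hit
9 -> hit
Hits: 6 of 14 references → 6/14 = 0.4286.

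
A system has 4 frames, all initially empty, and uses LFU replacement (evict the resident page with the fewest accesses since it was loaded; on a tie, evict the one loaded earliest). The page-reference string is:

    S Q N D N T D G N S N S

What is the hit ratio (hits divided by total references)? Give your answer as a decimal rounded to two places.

0.42

S → fault, frames (S)
Q → fault, frames (S Q)
N → fault, frames (S Q N)
D → fault, frames (S Q N D)
N → hit
T → fault, evict S, frames (Q N D T)
D → hit
G → fault, evict Q, frames (N D T G)
N → hit
S → fault, evict T, frames (N D G S)
N → hit
S → hit
Hits: 5 of 12 references → 5/12 = 0.4167.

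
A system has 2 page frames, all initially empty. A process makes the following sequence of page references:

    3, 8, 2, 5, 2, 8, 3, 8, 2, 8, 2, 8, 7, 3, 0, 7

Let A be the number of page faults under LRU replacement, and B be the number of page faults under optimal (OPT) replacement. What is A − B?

Under LRU: F F F F . F F . F . . . F F F F → 11 faults.
Under OPT: F F F F . F F . F . . . F F F . → 10 faults.
A − B = 11 − 10 = 1.

1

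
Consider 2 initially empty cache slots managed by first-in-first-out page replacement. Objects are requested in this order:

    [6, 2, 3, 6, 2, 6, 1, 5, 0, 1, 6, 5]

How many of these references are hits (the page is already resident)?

6: fault, frames (6)
2: fault, frames (6 2)
3: fault, evict 6, frames (2 3)
6: fault, evict 2, frames (3 6)
2: fault, evict 3, frames (6 2)
6: hit
1: fault, evict 6, frames (2 1)
5: fault, evict 2, frames (1 5)
0: fault, evict 1, frames (5 0)
1: fault, evict 5, frames (0 1)
6: fault, evict 0, frames (1 6)
5: fault, evict 1, frames (6 5)
Hits: 1.

1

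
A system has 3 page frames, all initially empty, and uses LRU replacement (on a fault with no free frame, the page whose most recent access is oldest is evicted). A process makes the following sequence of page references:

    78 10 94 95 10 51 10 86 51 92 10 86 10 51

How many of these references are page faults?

78: fault, frames (78)
10: fault, frames (78 10)
94: fault, frames (78 10 94)
95: fault, evict 78, frames (10 94 95)
10: hit
51: fault, evict 94, frames (95 10 51)
10: hit
86: fault, evict 95, frames (51 10 86)
51: hit
92: fault, evict 10, frames (86 51 92)
10: fault, evict 86, frames (51 92 10)
86: fault, evict 51, frames (92 10 86)
10: hit
51: fault, evict 92, frames (86 10 51)
Page faults: 10.

10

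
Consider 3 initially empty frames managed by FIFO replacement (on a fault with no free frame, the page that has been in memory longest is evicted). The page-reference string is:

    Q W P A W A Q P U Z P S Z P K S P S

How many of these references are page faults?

10

Q: miss, frames {Q}
W: miss, frames {Q,W}
P: miss, frames {Q,W,P}
A: miss, evict Q, frames {W,P,A}
W: hit
A: hit
Q: miss, evict W, frames {P,A,Q}
P: hit
U: miss, evict P, frames {A,Q,U}
Z: miss, evict A, frames {Q,U,Z}
P: miss, evict Q, frames {U,Z,P}
S: miss, evict U, frames {Z,P,S}
Z: hit
P: hit
K: miss, evict Z, frames {P,S,K}
S: hit
P: hit
S: hit
Page faults: 10.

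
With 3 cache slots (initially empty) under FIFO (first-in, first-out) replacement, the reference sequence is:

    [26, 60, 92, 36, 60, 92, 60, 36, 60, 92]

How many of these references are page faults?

4

26 → miss, frames {26}
60 → miss, frames {26,60}
92 → miss, frames {26,60,92}
36 → miss, evict 26, frames {60,92,36}
60 → hit
92 → hit
60 → hit
36 → hit
60 → hit
92 → hit
Page faults: 4.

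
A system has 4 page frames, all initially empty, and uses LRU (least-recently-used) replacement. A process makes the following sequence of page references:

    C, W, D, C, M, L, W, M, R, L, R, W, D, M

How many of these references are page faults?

C: fault, frames (C)
W: fault, frames (C W)
D: fault, frames (C W D)
C: hit
M: fault, frames (W D C M)
L: fault, evict W, frames (D C M L)
W: fault, evict D, frames (C M L W)
M: hit
R: fault, evict C, frames (L W M R)
L: hit
R: hit
W: hit
D: fault, evict M, frames (L R W D)
M: fault, evict L, frames (R W D M)
Page faults: 9.

9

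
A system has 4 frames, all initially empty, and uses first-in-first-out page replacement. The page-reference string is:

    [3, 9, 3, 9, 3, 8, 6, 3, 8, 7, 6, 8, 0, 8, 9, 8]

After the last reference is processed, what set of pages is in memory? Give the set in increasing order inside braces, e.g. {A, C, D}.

{0, 7, 8, 9}

3: fault, frames (3)
9: fault, frames (3 9)
3: hit
9: hit
3: hit
8: fault, frames (3 9 8)
6: fault, frames (3 9 8 6)
3: hit
8: hit
7: fault, evict 3, frames (9 8 6 7)
6: hit
8: hit
0: fault, evict 9, frames (8 6 7 0)
8: hit
9: fault, evict 8, frames (6 7 0 9)
8: fault, evict 6, frames (7 0 9 8)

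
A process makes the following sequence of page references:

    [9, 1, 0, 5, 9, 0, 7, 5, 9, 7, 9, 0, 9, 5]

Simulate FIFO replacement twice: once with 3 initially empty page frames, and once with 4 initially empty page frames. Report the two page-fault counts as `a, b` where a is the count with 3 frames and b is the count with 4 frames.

8, 6

3 frames: F F F F F . F . . . . F . F → 8 faults.
4 frames: F F F F . . F . F . . . . . → 6 faults.
6 < 8: adding a frame reduced faults, as is typical.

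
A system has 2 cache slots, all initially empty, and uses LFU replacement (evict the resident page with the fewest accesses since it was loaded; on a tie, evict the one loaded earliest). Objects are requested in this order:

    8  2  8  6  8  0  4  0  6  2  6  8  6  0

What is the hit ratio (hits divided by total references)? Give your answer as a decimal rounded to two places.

8 → fault, frames {8}
2 → fault, frames {8,2}
8 → hit
6 → fault, evict 2, frames {8,6}
8 → hit
0 → fault, evict 6, frames {8,0}
4 → fault, evict 0, frames {8,4}
0 → fault, evict 4, frames {8,0}
6 → fault, evict 0, frames {8,6}
2 → fault, evict 6, frames {8,2}
6 → fault, evict 2, frames {8,6}
8 → hit
6 → hit
0 → fault, evict 6, frames {8,0}
Hits: 4 of 14 references → 4/14 = 0.2857.

0.29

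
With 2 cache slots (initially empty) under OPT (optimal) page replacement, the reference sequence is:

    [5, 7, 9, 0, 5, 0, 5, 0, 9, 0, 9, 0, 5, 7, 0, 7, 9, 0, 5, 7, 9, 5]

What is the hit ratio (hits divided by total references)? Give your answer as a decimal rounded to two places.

5 → fault, frames {5}
7 → fault, frames {5,7}
9 → fault, evict 7, frames {5,9}
0 → fault, evict 9, frames {5,0}
5 → hit
0 → hit
5 → hit
0 → hit
9 → fault, evict 5, frames {0,9}
0 → hit
9 → hit
0 → hit
5 → fault, evict 9, frames {0,5}
7 → fault, evict 5, frames {0,7}
0 → hit
7 → hit
9 → fault, evict 7, frames {0,9}
0 → hit
5 → fault, evict 0, frames {9,5}
7 → fault, evict 5, frames {9,7}
9 → hit
5 → fault, evict 7, frames {9,5}
Hits: 11 of 22 references → 11/22 = 0.5000.

0.50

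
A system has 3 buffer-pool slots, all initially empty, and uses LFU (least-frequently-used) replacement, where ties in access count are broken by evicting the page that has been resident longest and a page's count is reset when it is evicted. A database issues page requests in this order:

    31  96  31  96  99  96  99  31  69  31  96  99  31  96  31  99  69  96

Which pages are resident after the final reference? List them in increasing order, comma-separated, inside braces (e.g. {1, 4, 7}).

31: miss, frames [31]
96: miss, frames [31, 96]
31: hit
96: hit
99: miss, frames [31, 96, 99]
96: hit
99: hit
31: hit
69: miss, evict 99, frames [31, 96, 69]
31: hit
96: hit
99: miss, evict 69, frames [31, 96, 99]
31: hit
96: hit
31: hit
99: hit
69: miss, evict 99, frames [31, 96, 69]
96: hit

{31, 69, 96}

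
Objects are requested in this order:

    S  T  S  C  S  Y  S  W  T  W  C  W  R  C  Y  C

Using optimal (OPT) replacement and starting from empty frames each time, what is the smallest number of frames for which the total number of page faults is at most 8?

3

f=1: 16 faults
f=2: 9 faults
f=3: 7 faults
f=4: 6 faults
f=5: 6 faults
f=6: 6 faults
Smallest f with faults ≤ 8 is 3.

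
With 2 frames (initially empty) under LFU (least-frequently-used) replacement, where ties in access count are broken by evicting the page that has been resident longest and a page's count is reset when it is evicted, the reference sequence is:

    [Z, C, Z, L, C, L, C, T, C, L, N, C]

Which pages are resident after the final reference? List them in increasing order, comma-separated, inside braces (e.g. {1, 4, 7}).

{C, Z}

Z -> fault, frames [Z]
C -> fault, frames [Z, C]
Z -> hit
L -> fault, evict C, frames [Z, L]
C -> fault, evict L, frames [Z, C]
L -> fault, evict C, frames [Z, L]
C -> fault, evict L, frames [Z, C]
T -> fault, evict C, frames [Z, T]
C -> fault, evict T, frames [Z, C]
L -> fault, evict C, frames [Z, L]
N -> fault, evict L, frames [Z, N]
C -> fault, evict N, frames [Z, C]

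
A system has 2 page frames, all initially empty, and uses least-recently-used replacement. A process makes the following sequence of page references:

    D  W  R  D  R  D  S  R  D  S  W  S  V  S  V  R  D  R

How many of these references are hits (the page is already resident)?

D: fault, frames [D]
W: fault, frames [D, W]
R: fault, evict D, frames [W, R]
D: fault, evict W, frames [R, D]
R: hit
D: hit
S: fault, evict R, frames [D, S]
R: fault, evict D, frames [S, R]
D: fault, evict S, frames [R, D]
S: fault, evict R, frames [D, S]
W: fault, evict D, frames [S, W]
S: hit
V: fault, evict W, frames [S, V]
S: hit
V: hit
R: fault, evict S, frames [V, R]
D: fault, evict V, frames [R, D]
R: hit
Hits: 6.

6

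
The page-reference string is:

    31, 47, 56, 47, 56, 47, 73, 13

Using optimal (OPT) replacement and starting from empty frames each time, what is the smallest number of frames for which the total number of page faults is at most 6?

f=1: 8 faults
f=2: 5 faults
f=3: 5 faults
f=4: 5 faults
f=5: 5 faults
Smallest f with faults ≤ 6 is 2.

2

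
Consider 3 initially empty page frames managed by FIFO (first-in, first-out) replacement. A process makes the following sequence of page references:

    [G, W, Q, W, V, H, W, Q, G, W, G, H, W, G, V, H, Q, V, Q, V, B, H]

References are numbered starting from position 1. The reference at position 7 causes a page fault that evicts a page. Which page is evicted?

Q

pos 1: G → fault, frames (G)
pos 2: W → fault, frames (G W)
pos 3: Q → fault, frames (G W Q)
pos 4: W → hit
pos 5: V → fault, evict G, frames (W Q V)
pos 6: H → fault, evict W, frames (Q V H)
pos 7: W → fault, evict Q, frames (V H W)
At position 7, page Q is evicted.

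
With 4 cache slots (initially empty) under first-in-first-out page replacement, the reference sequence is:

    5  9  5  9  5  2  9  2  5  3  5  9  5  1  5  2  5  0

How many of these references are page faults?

5 → miss, frames [5]
9 → miss, frames [5, 9]
5 → hit
9 → hit
5 → hit
2 → miss, frames [5, 9, 2]
9 → hit
2 → hit
5 → hit
3 → miss, frames [5, 9, 2, 3]
5 → hit
9 → hit
5 → hit
1 → miss, evict 5, frames [9, 2, 3, 1]
5 → miss, evict 9, frames [2, 3, 1, 5]
2 → hit
5 → hit
0 → miss, evict 2, frames [3, 1, 5, 0]
Page faults: 7.

7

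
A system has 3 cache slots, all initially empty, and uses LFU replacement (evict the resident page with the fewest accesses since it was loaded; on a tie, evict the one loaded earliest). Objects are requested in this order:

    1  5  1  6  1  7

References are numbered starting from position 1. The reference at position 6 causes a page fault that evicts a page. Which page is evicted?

pos 1: 1 → fault, frames {1}
pos 2: 5 → fault, frames {1,5}
pos 3: 1 → hit
pos 4: 6 → fault, frames {1,5,6}
pos 5: 1 → hit
pos 6: 7 → fault, evict 5, frames {1,6,7}
At position 6, page 5 is evicted.

5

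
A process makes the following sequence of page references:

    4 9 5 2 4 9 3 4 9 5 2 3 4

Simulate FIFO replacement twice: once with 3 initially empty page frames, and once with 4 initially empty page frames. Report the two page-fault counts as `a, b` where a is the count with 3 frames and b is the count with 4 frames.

10, 11

3 frames: F F F F F F F . . F F . F → 10 faults.
4 frames: F F F F . . F F F F F F F → 11 faults.
11 > 10: adding a frame increased faults — Belady's anomaly.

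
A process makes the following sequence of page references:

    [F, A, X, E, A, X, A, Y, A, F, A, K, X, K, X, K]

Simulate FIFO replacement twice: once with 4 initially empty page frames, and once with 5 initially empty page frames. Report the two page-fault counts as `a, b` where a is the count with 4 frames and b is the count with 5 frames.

9, 6

4 frames: F F F F . . . F . F F F F . . . → 9 faults.
5 frames: F F F F . . . F . . . F . . . . → 6 faults.
6 < 9: adding a frame reduced faults, as is typical.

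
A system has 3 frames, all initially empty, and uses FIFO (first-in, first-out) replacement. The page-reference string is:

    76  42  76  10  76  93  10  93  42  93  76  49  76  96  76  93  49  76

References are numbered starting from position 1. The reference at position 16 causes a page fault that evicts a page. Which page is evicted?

pos 1: 76 -> miss, frames {76}
pos 2: 42 -> miss, frames {76,42}
pos 3: 76 -> hit
pos 4: 10 -> miss, frames {76,42,10}
pos 5: 76 -> hit
pos 6: 93 -> miss, evict 76, frames {42,10,93}
pos 7: 10 -> hit
pos 8: 93 -> hit
pos 9: 42 -> hit
pos 10: 93 -> hit
pos 11: 76 -> miss, evict 42, frames {10,93,76}
pos 12: 49 -> miss, evict 10, frames {93,76,49}
pos 13: 76 -> hit
pos 14: 96 -> miss, evict 93, frames {76,49,96}
pos 15: 76 -> hit
pos 16: 93 -> miss, evict 76, frames {49,96,93}
At position 16, page 76 is evicted.

76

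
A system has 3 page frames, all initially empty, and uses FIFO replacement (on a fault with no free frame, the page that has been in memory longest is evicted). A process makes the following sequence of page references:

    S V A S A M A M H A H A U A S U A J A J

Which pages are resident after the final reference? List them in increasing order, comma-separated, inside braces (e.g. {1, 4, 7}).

{A, J, S}

S -> fault, frames {S}
V -> fault, frames {S,V}
A -> fault, frames {S,V,A}
S -> hit
A -> hit
M -> fault, evict S, frames {V,A,M}
A -> hit
M -> hit
H -> fault, evict V, frames {A,M,H}
A -> hit
H -> hit
A -> hit
U -> fault, evict A, frames {M,H,U}
A -> fault, evict M, frames {H,U,A}
S -> fault, evict H, frames {U,A,S}
U -> hit
A -> hit
J -> fault, evict U, frames {A,S,J}
A -> hit
J -> hit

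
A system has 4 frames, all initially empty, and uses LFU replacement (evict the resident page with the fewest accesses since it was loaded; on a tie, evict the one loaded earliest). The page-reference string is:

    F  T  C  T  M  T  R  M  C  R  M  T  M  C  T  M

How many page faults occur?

F → miss, frames [F]
T → miss, frames [F, T]
C → miss, frames [F, T, C]
T → hit
M → miss, frames [F, T, C, M]
T → hit
R → miss, evict F, frames [T, C, M, R]
M → hit
C → hit
R → hit
M → hit
T → hit
M → hit
C → hit
T → hit
M → hit
Page faults: 5.

5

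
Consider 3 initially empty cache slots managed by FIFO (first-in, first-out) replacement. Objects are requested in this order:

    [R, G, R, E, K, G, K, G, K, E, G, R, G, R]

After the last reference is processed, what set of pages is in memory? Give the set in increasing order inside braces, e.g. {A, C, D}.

R → miss, frames (R)
G → miss, frames (R G)
R → hit
E → miss, frames (R G E)
K → miss, evict R, frames (G E K)
G → hit
K → hit
G → hit
K → hit
E → hit
G → hit
R → miss, evict G, frames (E K R)
G → miss, evict E, frames (K R G)
R → hit

{G, K, R}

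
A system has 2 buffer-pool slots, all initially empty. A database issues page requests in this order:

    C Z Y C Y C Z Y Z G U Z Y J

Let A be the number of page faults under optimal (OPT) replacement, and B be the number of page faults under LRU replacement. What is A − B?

Under OPT: F F F . . . F . . F F . F F → 8 faults.
Under LRU: F F F F . . F F . F F F F F → 11 faults.
A − B = 8 − 11 = -3.

-3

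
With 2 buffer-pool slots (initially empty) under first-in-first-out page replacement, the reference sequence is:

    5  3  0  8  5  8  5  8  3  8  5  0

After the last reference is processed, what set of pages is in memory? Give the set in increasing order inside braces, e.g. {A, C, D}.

{0, 5}

5: fault, frames (5)
3: fault, frames (5 3)
0: fault, evict 5, frames (3 0)
8: fault, evict 3, frames (0 8)
5: fault, evict 0, frames (8 5)
8: hit
5: hit
8: hit
3: fault, evict 8, frames (5 3)
8: fault, evict 5, frames (3 8)
5: fault, evict 3, frames (8 5)
0: fault, evict 8, frames (5 0)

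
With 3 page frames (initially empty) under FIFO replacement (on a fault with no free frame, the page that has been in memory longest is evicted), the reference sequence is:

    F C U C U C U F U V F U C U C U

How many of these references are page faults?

7

F → miss, frames [F]
C → miss, frames [F, C]
U → miss, frames [F, C, U]
C → hit
U → hit
C → hit
U → hit
F → hit
U → hit
V → miss, evict F, frames [C, U, V]
F → miss, evict C, frames [U, V, F]
U → hit
C → miss, evict U, frames [V, F, C]
U → miss, evict V, frames [F, C, U]
C → hit
U → hit
Page faults: 7.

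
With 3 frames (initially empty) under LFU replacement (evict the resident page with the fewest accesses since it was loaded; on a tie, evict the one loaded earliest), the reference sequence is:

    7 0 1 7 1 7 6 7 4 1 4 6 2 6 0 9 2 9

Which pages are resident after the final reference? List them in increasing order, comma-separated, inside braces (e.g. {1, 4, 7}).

{1, 7, 9}

7 -> fault, frames {7}
0 -> fault, frames {7,0}
1 -> fault, frames {7,0,1}
7 -> hit
1 -> hit
7 -> hit
6 -> fault, evict 0, frames {7,1,6}
7 -> hit
4 -> fault, evict 6, frames {7,1,4}
1 -> hit
4 -> hit
6 -> fault, evict 4, frames {7,1,6}
2 -> fault, evict 6, frames {7,1,2}
6 -> fault, evict 2, frames {7,1,6}
0 -> fault, evict 6, frames {7,1,0}
9 -> fault, evict 0, frames {7,1,9}
2 -> fault, evict 9, frames {7,1,2}
9 -> fault, evict 2, frames {7,1,9}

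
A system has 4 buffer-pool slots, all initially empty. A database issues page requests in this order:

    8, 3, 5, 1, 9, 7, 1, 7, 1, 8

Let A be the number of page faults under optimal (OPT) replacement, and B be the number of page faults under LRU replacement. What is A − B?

Under OPT: F F F F F F . . . . → 6 faults.
Under LRU: F F F F F F . . . F → 7 faults.
A − B = 6 − 7 = -1.

-1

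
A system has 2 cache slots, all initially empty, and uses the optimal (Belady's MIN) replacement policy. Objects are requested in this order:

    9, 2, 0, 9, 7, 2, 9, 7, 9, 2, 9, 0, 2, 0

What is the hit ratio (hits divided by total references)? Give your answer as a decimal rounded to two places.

9 → miss, frames [9]
2 → miss, frames [9, 2]
0 → miss, evict 2, frames [9, 0]
9 → hit
7 → miss, evict 0, frames [9, 7]
2 → miss, evict 7, frames [9, 2]
9 → hit
7 → miss, evict 2, frames [9, 7]
9 → hit
2 → miss, evict 7, frames [9, 2]
9 → hit
0 → miss, evict 9, frames [2, 0]
2 → hit
0 → hit
Hits: 6 of 14 references → 6/14 = 0.4286.

0.43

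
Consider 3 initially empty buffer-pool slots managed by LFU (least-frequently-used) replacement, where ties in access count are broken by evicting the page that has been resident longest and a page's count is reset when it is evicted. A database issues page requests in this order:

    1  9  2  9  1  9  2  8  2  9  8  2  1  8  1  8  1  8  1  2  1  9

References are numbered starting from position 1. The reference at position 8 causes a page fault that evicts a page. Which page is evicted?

1

pos 1: 1 -> fault, frames (1)
pos 2: 9 -> fault, frames (1 9)
pos 3: 2 -> fault, frames (1 9 2)
pos 4: 9 -> hit
pos 5: 1 -> hit
pos 6: 9 -> hit
pos 7: 2 -> hit
pos 8: 8 -> fault, evict 1, frames (9 2 8)
At position 8, page 1 is evicted.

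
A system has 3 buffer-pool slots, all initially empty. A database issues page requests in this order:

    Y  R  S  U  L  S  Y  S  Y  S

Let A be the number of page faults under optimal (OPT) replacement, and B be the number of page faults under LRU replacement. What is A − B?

-1

Under OPT: F F F F F . . . . . → 5 faults.
Under LRU: F F F F F . F . . . → 6 faults.
A − B = 5 − 6 = -1.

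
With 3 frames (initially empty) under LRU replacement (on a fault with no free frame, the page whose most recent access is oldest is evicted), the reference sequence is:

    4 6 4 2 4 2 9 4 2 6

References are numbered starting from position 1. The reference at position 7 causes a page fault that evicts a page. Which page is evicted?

6

pos 1: 4 → miss, frames (4)
pos 2: 6 → miss, frames (4 6)
pos 3: 4 → hit
pos 4: 2 → miss, frames (6 4 2)
pos 5: 4 → hit
pos 6: 2 → hit
pos 7: 9 → miss, evict 6, frames (4 2 9)
At position 7, page 6 is evicted.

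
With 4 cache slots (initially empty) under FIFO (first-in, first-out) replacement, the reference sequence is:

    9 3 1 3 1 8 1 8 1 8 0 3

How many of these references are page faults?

5

9 → fault, frames {9}
3 → fault, frames {9,3}
1 → fault, frames {9,3,1}
3 → hit
1 → hit
8 → fault, frames {9,3,1,8}
1 → hit
8 → hit
1 → hit
8 → hit
0 → fault, evict 9, frames {3,1,8,0}
3 → hit
Page faults: 5.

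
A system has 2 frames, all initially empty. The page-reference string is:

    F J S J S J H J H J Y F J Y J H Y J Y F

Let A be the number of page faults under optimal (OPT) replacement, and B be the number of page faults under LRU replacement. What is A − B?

-2

Under OPT: F F F . . . F . . . F F . F . F . F . F → 10 faults.
Under LRU: F F F . . . F . . . F F F F . F F F . F → 12 faults.
A − B = 10 − 12 = -2.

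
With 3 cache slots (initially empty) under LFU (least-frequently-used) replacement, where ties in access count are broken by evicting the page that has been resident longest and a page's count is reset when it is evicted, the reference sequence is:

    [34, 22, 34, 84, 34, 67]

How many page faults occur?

34 → miss, frames {34}
22 → miss, frames {34,22}
34 → hit
84 → miss, frames {34,22,84}
34 → hit
67 → miss, evict 22, frames {34,84,67}
Page faults: 4.

4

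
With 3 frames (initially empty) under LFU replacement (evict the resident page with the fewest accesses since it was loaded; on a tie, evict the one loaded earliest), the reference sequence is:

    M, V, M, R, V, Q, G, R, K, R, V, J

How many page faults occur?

9

M -> fault, frames {M}
V -> fault, frames {M,V}
M -> hit
R -> fault, frames {M,V,R}
V -> hit
Q -> fault, evict R, frames {M,V,Q}
G -> fault, evict Q, frames {M,V,G}
R -> fault, evict G, frames {M,V,R}
K -> fault, evict R, frames {M,V,K}
R -> fault, evict K, frames {M,V,R}
V -> hit
J -> fault, evict R, frames {M,V,J}
Page faults: 9.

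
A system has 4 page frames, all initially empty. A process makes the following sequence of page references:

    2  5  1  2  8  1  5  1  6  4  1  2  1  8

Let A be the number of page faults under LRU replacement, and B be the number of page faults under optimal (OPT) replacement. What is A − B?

2

Under LRU: F F F . F . . . F F . F . F → 8 faults.
Under OPT: F F F . F . . . F F . . . . → 6 faults.
A − B = 8 − 6 = 2.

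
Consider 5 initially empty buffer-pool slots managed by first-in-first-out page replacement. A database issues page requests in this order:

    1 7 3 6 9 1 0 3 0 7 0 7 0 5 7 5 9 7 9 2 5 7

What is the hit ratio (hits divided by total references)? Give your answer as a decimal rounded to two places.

0.59

1: fault, frames (1)
7: fault, frames (1 7)
3: fault, frames (1 7 3)
6: fault, frames (1 7 3 6)
9: fault, frames (1 7 3 6 9)
1: hit
0: fault, evict 1, frames (7 3 6 9 0)
3: hit
0: hit
7: hit
0: hit
7: hit
0: hit
5: fault, evict 7, frames (3 6 9 0 5)
7: fault, evict 3, frames (6 9 0 5 7)
5: hit
9: hit
7: hit
9: hit
2: fault, evict 6, frames (9 0 5 7 2)
5: hit
7: hit
Hits: 13 of 22 references → 13/22 = 0.5909.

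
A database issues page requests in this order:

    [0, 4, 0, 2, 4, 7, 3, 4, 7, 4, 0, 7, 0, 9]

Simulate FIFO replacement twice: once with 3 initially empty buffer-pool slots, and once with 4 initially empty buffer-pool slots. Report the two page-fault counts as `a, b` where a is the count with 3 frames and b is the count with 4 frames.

3 frames: F F . F . F F F . . F F . F → 9 faults.
4 frames: F F . F . F F . . . F . . F → 7 faults.
7 < 9: adding a frame reduced faults, as is typical.

9, 7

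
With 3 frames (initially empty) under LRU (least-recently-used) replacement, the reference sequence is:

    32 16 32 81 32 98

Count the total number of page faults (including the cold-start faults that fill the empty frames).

32: fault, frames {32}
16: fault, frames {32,16}
32: hit
81: fault, frames {16,32,81}
32: hit
98: fault, evict 16, frames {81,32,98}
Page faults: 4.

4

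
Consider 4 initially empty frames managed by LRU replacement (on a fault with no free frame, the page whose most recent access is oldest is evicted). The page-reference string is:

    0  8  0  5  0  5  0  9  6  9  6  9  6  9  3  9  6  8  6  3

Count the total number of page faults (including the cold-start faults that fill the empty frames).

0 → fault, frames (0)
8 → fault, frames (0 8)
0 → hit
5 → fault, frames (8 0 5)
0 → hit
5 → hit
0 → hit
9 → fault, frames (8 5 0 9)
6 → fault, evict 8, frames (5 0 9 6)
9 → hit
6 → hit
9 → hit
6 → hit
9 → hit
3 → fault, evict 5, frames (0 6 9 3)
9 → hit
6 → hit
8 → fault, evict 0, frames (3 9 6 8)
6 → hit
3 → hit
Page faults: 7.

7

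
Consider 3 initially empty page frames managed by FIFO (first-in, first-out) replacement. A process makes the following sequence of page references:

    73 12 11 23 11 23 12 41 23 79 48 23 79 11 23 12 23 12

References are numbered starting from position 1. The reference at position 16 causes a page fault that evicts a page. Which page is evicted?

pos 1: 73: miss, frames {73}
pos 2: 12: miss, frames {73,12}
pos 3: 11: miss, frames {73,12,11}
pos 4: 23: miss, evict 73, frames {12,11,23}
pos 5: 11: hit
pos 6: 23: hit
pos 7: 12: hit
pos 8: 41: miss, evict 12, frames {11,23,41}
pos 9: 23: hit
pos 10: 79: miss, evict 11, frames {23,41,79}
pos 11: 48: miss, evict 23, frames {41,79,48}
pos 12: 23: miss, evict 41, frames {79,48,23}
pos 13: 79: hit
pos 14: 11: miss, evict 79, frames {48,23,11}
pos 15: 23: hit
pos 16: 12: miss, evict 48, frames {23,11,12}
At position 16, page 48 is evicted.

48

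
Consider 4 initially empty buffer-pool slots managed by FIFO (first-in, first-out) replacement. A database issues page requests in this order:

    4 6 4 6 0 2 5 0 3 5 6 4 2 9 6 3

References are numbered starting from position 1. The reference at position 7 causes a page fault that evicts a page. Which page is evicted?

4

pos 1: 4: fault, frames (4)
pos 2: 6: fault, frames (4 6)
pos 3: 4: hit
pos 4: 6: hit
pos 5: 0: fault, frames (4 6 0)
pos 6: 2: fault, frames (4 6 0 2)
pos 7: 5: fault, evict 4, frames (6 0 2 5)
At position 7, page 4 is evicted.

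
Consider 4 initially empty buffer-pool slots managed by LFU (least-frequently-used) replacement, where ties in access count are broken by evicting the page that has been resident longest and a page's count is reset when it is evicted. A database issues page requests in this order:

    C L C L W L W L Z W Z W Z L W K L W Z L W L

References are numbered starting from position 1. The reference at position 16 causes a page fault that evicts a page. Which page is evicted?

C

pos 1: C: miss, frames (C)
pos 2: L: miss, frames (C L)
pos 3: C: hit
pos 4: L: hit
pos 5: W: miss, frames (C L W)
pos 6: L: hit
pos 7: W: hit
pos 8: L: hit
pos 9: Z: miss, frames (C L W Z)
pos 10: W: hit
pos 11: Z: hit
pos 12: W: hit
pos 13: Z: hit
pos 14: L: hit
pos 15: W: hit
pos 16: K: miss, evict C, frames (L W Z K)
At position 16, page C is evicted.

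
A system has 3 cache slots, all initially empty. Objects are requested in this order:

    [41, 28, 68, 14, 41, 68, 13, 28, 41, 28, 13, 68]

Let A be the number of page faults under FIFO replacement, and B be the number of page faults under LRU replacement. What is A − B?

-1

Under FIFO: F F F F F . F F . . . F → 8 faults.
Under LRU: F F F F F . F F F . . F → 9 faults.
A − B = 8 − 9 = -1.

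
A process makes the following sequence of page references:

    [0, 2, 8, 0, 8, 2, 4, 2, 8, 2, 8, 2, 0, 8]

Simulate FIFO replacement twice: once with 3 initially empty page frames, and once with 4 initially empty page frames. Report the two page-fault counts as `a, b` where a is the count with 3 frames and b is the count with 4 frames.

5, 4

3 frames: F F F . . . F . . . . . F . → 5 faults.
4 frames: F F F . . . F . . . . . . . → 4 faults.
4 < 5: adding a frame reduced faults, as is typical.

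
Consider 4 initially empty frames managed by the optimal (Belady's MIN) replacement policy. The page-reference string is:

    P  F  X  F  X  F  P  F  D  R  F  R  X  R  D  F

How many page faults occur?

5

P: fault, frames (P)
F: fault, frames (P F)
X: fault, frames (P F X)
F: hit
X: hit
F: hit
P: hit
F: hit
D: fault, frames (P F X D)
R: fault, evict P, frames (F X D R)
F: hit
R: hit
X: hit
R: hit
D: hit
F: hit
Page faults: 5.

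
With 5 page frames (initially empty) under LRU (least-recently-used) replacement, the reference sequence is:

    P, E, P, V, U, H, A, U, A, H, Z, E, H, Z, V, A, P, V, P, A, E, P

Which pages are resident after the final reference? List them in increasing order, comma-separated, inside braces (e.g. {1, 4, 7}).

{A, E, P, V, Z}

P: fault, frames (P)
E: fault, frames (P E)
P: hit
V: fault, frames (E P V)
U: fault, frames (E P V U)
H: fault, frames (E P V U H)
A: fault, evict E, frames (P V U H A)
U: hit
A: hit
H: hit
Z: fault, evict P, frames (V U A H Z)
E: fault, evict V, frames (U A H Z E)
H: hit
Z: hit
V: fault, evict U, frames (A E H Z V)
A: hit
P: fault, evict E, frames (H Z V A P)
V: hit
P: hit
A: hit
E: fault, evict H, frames (Z V P A E)
P: hit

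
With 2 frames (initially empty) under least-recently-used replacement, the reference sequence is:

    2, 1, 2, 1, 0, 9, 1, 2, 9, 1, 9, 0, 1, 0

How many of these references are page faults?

2: fault, frames (2)
1: fault, frames (2 1)
2: hit
1: hit
0: fault, evict 2, frames (1 0)
9: fault, evict 1, frames (0 9)
1: fault, evict 0, frames (9 1)
2: fault, evict 9, frames (1 2)
9: fault, evict 1, frames (2 9)
1: fault, evict 2, frames (9 1)
9: hit
0: fault, evict 1, frames (9 0)
1: fault, evict 9, frames (0 1)
0: hit
Page faults: 10.

10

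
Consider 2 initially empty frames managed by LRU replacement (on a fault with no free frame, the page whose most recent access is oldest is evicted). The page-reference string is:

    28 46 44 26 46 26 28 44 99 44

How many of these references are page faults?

8

28 → miss, frames {28}
46 → miss, frames {28,46}
44 → miss, evict 28, frames {46,44}
26 → miss, evict 46, frames {44,26}
46 → miss, evict 44, frames {26,46}
26 → hit
28 → miss, evict 46, frames {26,28}
44 → miss, evict 26, frames {28,44}
99 → miss, evict 28, frames {44,99}
44 → hit
Page faults: 8.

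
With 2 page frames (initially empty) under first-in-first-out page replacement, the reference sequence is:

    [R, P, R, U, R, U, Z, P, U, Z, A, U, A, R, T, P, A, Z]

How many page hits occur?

3

R -> fault, frames [R]
P -> fault, frames [R, P]
R -> hit
U -> fault, evict R, frames [P, U]
R -> fault, evict P, frames [U, R]
U -> hit
Z -> fault, evict U, frames [R, Z]
P -> fault, evict R, frames [Z, P]
U -> fault, evict Z, frames [P, U]
Z -> fault, evict P, frames [U, Z]
A -> fault, evict U, frames [Z, A]
U -> fault, evict Z, frames [A, U]
A -> hit
R -> fault, evict A, frames [U, R]
T -> fault, evict U, frames [R, T]
P -> fault, evict R, frames [T, P]
A -> fault, evict T, frames [P, A]
Z -> fault, evict P, frames [A, Z]
Hits: 3.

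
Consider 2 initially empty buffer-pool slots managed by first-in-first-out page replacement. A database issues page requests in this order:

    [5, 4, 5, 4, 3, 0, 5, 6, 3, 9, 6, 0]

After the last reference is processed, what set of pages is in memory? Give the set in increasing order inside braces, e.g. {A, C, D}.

5 → fault, frames [5]
4 → fault, frames [5, 4]
5 → hit
4 → hit
3 → fault, evict 5, frames [4, 3]
0 → fault, evict 4, frames [3, 0]
5 → fault, evict 3, frames [0, 5]
6 → fault, evict 0, frames [5, 6]
3 → fault, evict 5, frames [6, 3]
9 → fault, evict 6, frames [3, 9]
6 → fault, evict 3, frames [9, 6]
0 → fault, evict 9, frames [6, 0]

{0, 6}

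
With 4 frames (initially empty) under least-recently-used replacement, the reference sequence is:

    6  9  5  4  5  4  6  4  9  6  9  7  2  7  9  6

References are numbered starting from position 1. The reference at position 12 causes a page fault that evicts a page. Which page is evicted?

5

pos 1: 6 -> miss, frames [6]
pos 2: 9 -> miss, frames [6, 9]
pos 3: 5 -> miss, frames [6, 9, 5]
pos 4: 4 -> miss, frames [6, 9, 5, 4]
pos 5: 5 -> hit
pos 6: 4 -> hit
pos 7: 6 -> hit
pos 8: 4 -> hit
pos 9: 9 -> hit
pos 10: 6 -> hit
pos 11: 9 -> hit
pos 12: 7 -> miss, evict 5, frames [4, 6, 9, 7]
At position 12, page 5 is evicted.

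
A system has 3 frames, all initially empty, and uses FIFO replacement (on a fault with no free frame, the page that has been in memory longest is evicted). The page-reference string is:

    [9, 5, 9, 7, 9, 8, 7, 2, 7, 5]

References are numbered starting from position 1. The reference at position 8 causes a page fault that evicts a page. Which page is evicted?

5

pos 1: 9 → fault, frames (9)
pos 2: 5 → fault, frames (9 5)
pos 3: 9 → hit
pos 4: 7 → fault, frames (9 5 7)
pos 5: 9 → hit
pos 6: 8 → fault, evict 9, frames (5 7 8)
pos 7: 7 → hit
pos 8: 2 → fault, evict 5, frames (7 8 2)
At position 8, page 5 is evicted.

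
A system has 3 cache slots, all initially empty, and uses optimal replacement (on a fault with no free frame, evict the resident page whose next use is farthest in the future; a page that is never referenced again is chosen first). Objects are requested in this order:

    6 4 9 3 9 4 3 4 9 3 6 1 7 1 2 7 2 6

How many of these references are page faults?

6 → fault, frames [6]
4 → fault, frames [6, 4]
9 → fault, frames [6, 4, 9]
3 → fault, evict 6, frames [4, 9, 3]
9 → hit
4 → hit
3 → hit
4 → hit
9 → hit
3 → hit
6 → fault, evict 3, frames [4, 9, 6]
1 → fault, evict 9, frames [4, 6, 1]
7 → fault, evict 4, frames [6, 1, 7]
1 → hit
2 → fault, evict 1, frames [6, 7, 2]
7 → hit
2 → hit
6 → hit
Page faults: 8.

8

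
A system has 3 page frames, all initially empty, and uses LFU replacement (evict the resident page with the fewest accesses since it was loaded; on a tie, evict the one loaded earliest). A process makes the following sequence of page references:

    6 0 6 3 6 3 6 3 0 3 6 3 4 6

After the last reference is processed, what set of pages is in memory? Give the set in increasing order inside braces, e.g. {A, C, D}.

{3, 4, 6}

6: fault, frames {6}
0: fault, frames {6,0}
6: hit
3: fault, frames {6,0,3}
6: hit
3: hit
6: hit
3: hit
0: hit
3: hit
6: hit
3: hit
4: fault, evict 0, frames {6,3,4}
6: hit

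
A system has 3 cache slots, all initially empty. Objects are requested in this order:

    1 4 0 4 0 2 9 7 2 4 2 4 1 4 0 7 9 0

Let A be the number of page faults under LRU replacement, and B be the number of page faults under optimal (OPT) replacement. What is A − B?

2

Under LRU: F F F . . F F F . F . . F . F F F . → 11 faults.
Under OPT: F F F . . F F F . . . . F . F . F . → 9 faults.
A − B = 11 − 9 = 2.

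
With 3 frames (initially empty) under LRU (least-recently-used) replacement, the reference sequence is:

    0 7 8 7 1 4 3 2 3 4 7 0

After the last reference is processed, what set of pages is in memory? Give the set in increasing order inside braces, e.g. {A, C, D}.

{0, 4, 7}

0 → miss, frames (0)
7 → miss, frames (0 7)
8 → miss, frames (0 7 8)
7 → hit
1 → miss, evict 0, frames (8 7 1)
4 → miss, evict 8, frames (7 1 4)
3 → miss, evict 7, frames (1 4 3)
2 → miss, evict 1, frames (4 3 2)
3 → hit
4 → hit
7 → miss, evict 2, frames (3 4 7)
0 → miss, evict 3, frames (4 7 0)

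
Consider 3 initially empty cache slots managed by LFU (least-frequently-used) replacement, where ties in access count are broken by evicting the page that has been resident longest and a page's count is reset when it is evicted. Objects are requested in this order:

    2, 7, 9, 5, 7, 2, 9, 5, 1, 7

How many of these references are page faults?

8

2 -> fault, frames (2)
7 -> fault, frames (2 7)
9 -> fault, frames (2 7 9)
5 -> fault, evict 2, frames (7 9 5)
7 -> hit
2 -> fault, evict 9, frames (7 5 2)
9 -> fault, evict 5, frames (7 2 9)
5 -> fault, evict 2, frames (7 9 5)
1 -> fault, evict 9, frames (7 5 1)
7 -> hit
Page faults: 8.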